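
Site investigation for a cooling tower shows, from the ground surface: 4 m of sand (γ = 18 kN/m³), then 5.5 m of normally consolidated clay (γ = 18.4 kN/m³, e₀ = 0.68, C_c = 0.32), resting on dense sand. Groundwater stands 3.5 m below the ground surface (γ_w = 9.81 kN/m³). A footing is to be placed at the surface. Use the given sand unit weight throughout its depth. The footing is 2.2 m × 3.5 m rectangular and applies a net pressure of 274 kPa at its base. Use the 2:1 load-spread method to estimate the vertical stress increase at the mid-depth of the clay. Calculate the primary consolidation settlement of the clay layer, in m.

S_c ≈ 0.103 m

Mid-depth of clay below the ground surface: z = 4 + 5.5/2 = 6.75 m.
Total vertical stress at mid-clay: σ_v = 18×4 + 18.4×2.75 = 122.6 kPa.
Pore pressure: u = 9.81×(6.75 − 3.5) = 31.883 kPa.
Initial effective stress: σ'_0 = σ_v − u = 122.6 − 31.883 = 90.717 kPa.
Stress increase at mid-clay by the 2:1 spreading method:
Δσ = qBL/((B+z)(L+z)) = 274×2.2×3.5/((2.2+6.75)(3.5+6.75)) = 22.998 kPa
Final effective stress: σ'_f = σ'_0 + Δσ = 90.717 + 22.998 = 113.72 kPa.
Normally consolidated clay, so the full stress increment lies on the virgin compression line:
S_c = C_c·H/(1+e₀)·log₁₀(σ'_f/σ'_0) = 0.32×5.5/(1+0.68)×log₁₀(113.72/90.717)
    = 1.0476 × 0.098148 = 0.1028 m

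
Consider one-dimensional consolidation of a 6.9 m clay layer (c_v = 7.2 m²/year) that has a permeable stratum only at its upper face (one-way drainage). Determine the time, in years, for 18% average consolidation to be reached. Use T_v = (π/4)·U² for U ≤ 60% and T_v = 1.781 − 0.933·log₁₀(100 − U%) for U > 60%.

t ≈ 0.168 years

Drainage path length: H_d = H = 6.9 m (single drainage).
U ≤ 60%: T_v = (π/4)·U² = (π/4)×0.18² = 0.025447.
t = T_v·H_d²/c_v = 0.025447×6.9²/7.2 = 0.1683 years.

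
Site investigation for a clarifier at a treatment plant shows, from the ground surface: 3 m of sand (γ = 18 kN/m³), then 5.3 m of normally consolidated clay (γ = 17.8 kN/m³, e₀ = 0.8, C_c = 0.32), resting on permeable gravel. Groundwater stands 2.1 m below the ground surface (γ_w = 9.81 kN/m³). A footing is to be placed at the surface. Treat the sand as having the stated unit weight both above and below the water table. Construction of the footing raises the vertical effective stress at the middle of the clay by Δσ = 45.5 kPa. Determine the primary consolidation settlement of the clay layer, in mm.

S_c ≈ 214 mm

Mid-depth of clay below the ground surface: z = 3 + 5.3/2 = 5.65 m.
Total vertical stress at mid-clay: σ_v = 18×3 + 17.8×2.65 = 101.17 kPa.
Pore pressure: u = 9.81×(5.65 − 2.1) = 34.825 kPa.
Initial effective stress: σ'_0 = σ_v − u = 101.17 − 34.825 = 66.345 kPa.
Final effective stress: σ'_f = σ'_0 + Δσ = 66.345 + 45.5 = 111.84 kPa.
Normally consolidated clay, so the full stress increment lies on the virgin compression line:
S_c = C_c·H/(1+e₀)·log₁₀(σ'_f/σ'_0) = 0.32×5.3/(1+0.8)×log₁₀(111.84/66.345)
    = 0.94222 × 0.22679 = 0.2137 m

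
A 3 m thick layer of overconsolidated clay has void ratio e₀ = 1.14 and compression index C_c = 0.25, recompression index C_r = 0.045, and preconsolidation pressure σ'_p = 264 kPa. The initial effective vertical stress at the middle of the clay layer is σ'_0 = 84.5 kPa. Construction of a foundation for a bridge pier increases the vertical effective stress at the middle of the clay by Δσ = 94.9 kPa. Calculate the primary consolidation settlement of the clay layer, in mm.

Final effective stress: σ'_f = 84.5 + 94.9 = 179.4 kPa.
σ'_f = 179.4 ≤ σ'_p = 264 kPa, so the clay remains overconsolidated and only the recompression index applies:
S_c = C_r·H/(1+e₀)·log₁₀(σ'_f/σ'_0) = 0.045×3/2.14×log₁₀(179.4/84.5)
    = 0.063085 × 0.32697 = 0.02063 m

S_c ≈ 20.6 mm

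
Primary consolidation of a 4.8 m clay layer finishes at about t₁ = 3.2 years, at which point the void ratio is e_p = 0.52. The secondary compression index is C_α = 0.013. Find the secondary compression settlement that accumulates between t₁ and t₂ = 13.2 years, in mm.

Secondary compression: S_s = C_α·H/(1+e_p)·log₁₀(t₂/t₁)
S_s = 0.013×4.8/(1+0.52)×log₁₀(13.2/3.2)
    = 0.04105 × 0.6154 = 0.02526 m

S_s ≈ 25.3 mm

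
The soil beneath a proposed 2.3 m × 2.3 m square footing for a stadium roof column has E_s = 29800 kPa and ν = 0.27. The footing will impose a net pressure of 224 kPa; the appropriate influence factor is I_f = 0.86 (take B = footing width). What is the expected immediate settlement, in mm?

S_e ≈ 13.8 mm

Immediate (elastic) settlement: S_e = q·B·(1−ν²)/E_s · I_f.
S_e = 224 × 2.3 × (1 − 0.27²) / 29800 × 0.86
    = 224 × 2.3 × 0.9271 / 29800 × 0.86
    = 0.01378 m = 13.78 mm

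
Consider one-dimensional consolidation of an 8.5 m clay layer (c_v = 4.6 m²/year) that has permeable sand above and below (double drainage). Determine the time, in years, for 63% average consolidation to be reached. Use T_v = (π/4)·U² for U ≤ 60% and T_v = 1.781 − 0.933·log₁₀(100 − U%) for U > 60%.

Drainage path length: H_d = H/2 = 4.25 m (double drainage).
U > 60%: T_v = 1.781 − 0.933·log₁₀(100 − 63) = 0.31787.
t = T_v·H_d²/c_v = 0.31787×4.25²/4.6 = 1.248 years.

t ≈ 1.25 years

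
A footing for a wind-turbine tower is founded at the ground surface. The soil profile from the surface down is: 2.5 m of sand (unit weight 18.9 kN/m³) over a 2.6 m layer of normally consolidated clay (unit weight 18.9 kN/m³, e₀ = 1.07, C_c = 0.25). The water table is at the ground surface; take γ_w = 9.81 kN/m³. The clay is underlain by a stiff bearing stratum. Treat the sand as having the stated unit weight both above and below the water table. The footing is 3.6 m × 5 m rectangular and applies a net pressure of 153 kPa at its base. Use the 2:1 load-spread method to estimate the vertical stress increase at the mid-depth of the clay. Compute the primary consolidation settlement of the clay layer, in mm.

S_c ≈ 109 mm

Mid-depth of clay below the ground surface: z = 2.5 + 2.6/2 = 3.8 m.
Total vertical stress at mid-clay: σ_v = 18.9×2.5 + 18.9×1.3 = 71.82 kPa.
Pore pressure: u = 9.81×(3.8 − 0) = 37.278 kPa.
Initial effective stress: σ'_0 = σ_v − u = 71.82 − 37.278 = 34.542 kPa.
Stress increase at mid-clay by the 2:1 spreading method:
Δσ = qBL/((B+z)(L+z)) = 153×3.6×5/((3.6+3.8)(5+3.8)) = 42.291 kPa
Final effective stress: σ'_f = σ'_0 + Δσ = 34.542 + 42.291 = 76.833 kPa.
Normally consolidated clay, so the full stress increment lies on the virgin compression line:
S_c = C_c·H/(1+e₀)·log₁₀(σ'_f/σ'_0) = 0.25×2.6/(1+1.07)×log₁₀(76.833/34.542)
    = 0.31401 × 0.3472 = 0.109 m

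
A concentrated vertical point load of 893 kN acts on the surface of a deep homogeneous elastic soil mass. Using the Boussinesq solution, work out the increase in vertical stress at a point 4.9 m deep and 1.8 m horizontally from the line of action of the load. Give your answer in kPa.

Δσ_z ≈ 12.9 kPa

Boussinesq vertical stress below a point load on an elastic half-space:
Δσ_z = 3P/(2πz²) · [1 + (r/z)²]^(−5/2)
r/z = 1.8/4.9 = 0.36735; [1+(r/z)²]^(−5/2) = 0.72873.
Δσ_z = 3×893/(2π×4.9²) × 0.72873 = 17.758 × 0.72873 = 12.94 kPa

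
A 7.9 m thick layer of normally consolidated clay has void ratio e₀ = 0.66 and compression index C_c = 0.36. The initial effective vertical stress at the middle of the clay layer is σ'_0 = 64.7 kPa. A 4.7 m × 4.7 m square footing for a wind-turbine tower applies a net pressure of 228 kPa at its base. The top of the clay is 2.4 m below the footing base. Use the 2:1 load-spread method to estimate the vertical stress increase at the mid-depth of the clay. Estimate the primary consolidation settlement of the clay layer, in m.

S_c ≈ 0.367 m

Mid-depth of clay below the footing base: z = 2.4 + 7.9/2 = 6.35 m.
Stress increase at mid-clay by the 2:1 spreading method:
Δσ = qBL/((B+z)(L+z)) = 228×4.7×4.7/((4.7+6.35)(4.7+6.35)) = 41.248 kPa
Final effective stress: σ'_f = σ'_0 + Δσ = 64.7 + 41.248 = 105.95 kPa.
Normally consolidated clay, so the full stress increment lies on the virgin compression line:
S_c = C_c·H/(1+e₀)·log₁₀(σ'_f/σ'_0) = 0.36×7.9/(1+0.66)×log₁₀(105.95/64.7)
    = 1.7133 × 0.2142 = 0.367 m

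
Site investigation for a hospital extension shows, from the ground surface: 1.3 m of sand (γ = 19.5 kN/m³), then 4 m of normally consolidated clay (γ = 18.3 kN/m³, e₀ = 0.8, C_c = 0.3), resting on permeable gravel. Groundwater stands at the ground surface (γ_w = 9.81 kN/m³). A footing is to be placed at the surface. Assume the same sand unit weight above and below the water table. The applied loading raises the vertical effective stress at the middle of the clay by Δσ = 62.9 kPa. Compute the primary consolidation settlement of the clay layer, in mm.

S_c ≈ 330 mm

Mid-depth of clay below the ground surface: z = 1.3 + 4/2 = 3.3 m.
Total vertical stress at mid-clay: σ_v = 19.5×1.3 + 18.3×2 = 61.95 kPa.
Pore pressure: u = 9.81×(3.3 − 0) = 32.373 kPa.
Initial effective stress: σ'_0 = σ_v − u = 61.95 − 32.373 = 29.577 kPa.
Final effective stress: σ'_f = σ'_0 + Δσ = 29.577 + 62.9 = 92.477 kPa.
Normally consolidated clay, so the full stress increment lies on the virgin compression line:
S_c = C_c·H/(1+e₀)·log₁₀(σ'_f/σ'_0) = 0.3×4/(1+0.8)×log₁₀(92.477/29.577)
    = 0.66667 × 0.49508 = 0.3301 m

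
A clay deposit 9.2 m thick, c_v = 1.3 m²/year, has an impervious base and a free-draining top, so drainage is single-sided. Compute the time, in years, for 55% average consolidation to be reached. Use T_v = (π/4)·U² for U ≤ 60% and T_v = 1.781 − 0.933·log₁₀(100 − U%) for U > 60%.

Drainage path length: H_d = H = 9.2 m (single drainage).
U ≤ 60%: T_v = (π/4)·U² = (π/4)×0.55² = 0.23758.
t = T_v·H_d²/c_v = 0.23758×9.2²/1.3 = 15.47 years.

t ≈ 15.5 years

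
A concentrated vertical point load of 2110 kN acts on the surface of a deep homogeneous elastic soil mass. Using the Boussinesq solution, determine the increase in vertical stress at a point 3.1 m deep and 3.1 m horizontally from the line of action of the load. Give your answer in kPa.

Δσ_z ≈ 18.5 kPa

Boussinesq vertical stress below a point load on an elastic half-space:
Δσ_z = 3P/(2πz²) · [1 + (r/z)²]^(−5/2)
r/z = 3.1/3.1 = 1; [1+(r/z)²]^(−5/2) = 0.17678.
Δσ_z = 3×2110/(2π×3.1²) × 0.17678 = 104.83 × 0.17678 = 18.53 kPa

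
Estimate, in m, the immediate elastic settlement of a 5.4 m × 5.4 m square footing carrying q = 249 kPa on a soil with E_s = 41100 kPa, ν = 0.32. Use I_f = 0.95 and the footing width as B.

Immediate (elastic) settlement: S_e = q·B·(1−ν²)/E_s · I_f.
S_e = 249 × 5.4 × (1 − 0.32²) / 41100 × 0.95
    = 249 × 5.4 × 0.8976 / 41100 × 0.95
    = 0.0279 m

S_e ≈ 0.0279 m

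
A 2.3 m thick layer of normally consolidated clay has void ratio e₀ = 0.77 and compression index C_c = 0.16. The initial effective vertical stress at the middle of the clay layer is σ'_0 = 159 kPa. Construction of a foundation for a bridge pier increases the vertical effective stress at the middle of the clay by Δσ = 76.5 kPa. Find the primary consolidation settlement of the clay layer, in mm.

S_c ≈ 35.5 mm

Final effective stress: σ'_f = σ'_0 + Δσ = 159 + 76.5 = 235.5 kPa.
Normally consolidated clay, so the full stress increment lies on the virgin compression line:
S_c = C_c·H/(1+e₀)·log₁₀(σ'_f/σ'_0) = 0.16×2.3/(1+0.77)×log₁₀(235.5/159)
    = 0.20791 × 0.17059 = 0.03547 m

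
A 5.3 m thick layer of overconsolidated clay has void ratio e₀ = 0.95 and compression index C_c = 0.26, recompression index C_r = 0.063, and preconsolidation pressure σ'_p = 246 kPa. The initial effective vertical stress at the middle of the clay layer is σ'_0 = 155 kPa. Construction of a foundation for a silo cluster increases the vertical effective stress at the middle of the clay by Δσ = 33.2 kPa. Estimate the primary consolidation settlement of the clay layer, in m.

S_c ≈ 0.0144 m

Final effective stress: σ'_f = 155 + 33.2 = 188.2 kPa.
σ'_f = 188.2 ≤ σ'_p = 246 kPa, so the clay remains overconsolidated and only the recompression index applies:
S_c = C_r·H/(1+e₀)·log₁₀(σ'_f/σ'_0) = 0.063×5.3/1.95×log₁₀(188.2/155)
    = 0.17123 × 0.084288 = 0.01443 m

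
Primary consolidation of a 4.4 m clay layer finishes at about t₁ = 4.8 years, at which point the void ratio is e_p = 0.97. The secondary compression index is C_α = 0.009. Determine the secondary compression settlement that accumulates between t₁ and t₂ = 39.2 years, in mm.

S_s ≈ 18.3 mm

Secondary compression: S_s = C_α·H/(1+e_p)·log₁₀(t₂/t₁)
S_s = 0.009×4.4/(1+0.97)×log₁₀(39.2/4.8)
    = 0.0201 × 0.912 = 0.01833 m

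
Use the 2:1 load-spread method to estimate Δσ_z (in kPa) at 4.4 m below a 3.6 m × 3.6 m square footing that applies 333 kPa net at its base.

Δσ_z ≈ 67.4 kPa

By the 2:1 method the load spreads at 1 horizontal : 2 vertical, so at depth z the loaded area has grown by z in each plan dimension:
Δσ = qBL/((B+z)(L+z)) = 333×3.6×3.6/((3.6+4.4)(3.6+4.4)) = 67.433 kPa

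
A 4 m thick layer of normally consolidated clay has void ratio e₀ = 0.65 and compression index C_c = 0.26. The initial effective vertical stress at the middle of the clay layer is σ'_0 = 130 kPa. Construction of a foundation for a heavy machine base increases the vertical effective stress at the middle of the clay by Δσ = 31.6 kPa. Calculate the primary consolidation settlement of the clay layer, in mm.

Final effective stress: σ'_f = σ'_0 + Δσ = 130 + 31.6 = 161.6 kPa.
Normally consolidated clay, so the full stress increment lies on the virgin compression line:
S_c = C_c·H/(1+e₀)·log₁₀(σ'_f/σ'_0) = 0.26×4/(1+0.65)×log₁₀(161.6/130)
    = 0.6303 × 0.094498 = 0.05956 m

S_c ≈ 59.6 mm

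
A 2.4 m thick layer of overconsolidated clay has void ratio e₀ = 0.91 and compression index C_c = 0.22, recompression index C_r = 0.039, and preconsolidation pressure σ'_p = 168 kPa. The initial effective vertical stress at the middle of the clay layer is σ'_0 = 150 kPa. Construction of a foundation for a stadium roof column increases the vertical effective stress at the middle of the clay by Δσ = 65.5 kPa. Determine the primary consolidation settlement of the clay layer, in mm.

Final effective stress: σ'_f = 150 + 65.5 = 215.5 kPa.
σ'_f = 215.5 > σ'_p = 168 kPa, so the stress path crosses the preconsolidation pressure — recompression up to σ'_p, then virgin compression beyond:
S_c = H/(1+e₀)·[C_r·log₁₀(σ'_p/σ'_0) + C_c·log₁₀(σ'_f/σ'_p)]
    = 2.4/1.91 × [0.039×log₁₀(168/150) + 0.22×log₁₀(215.5/168)]
    = 1.2565 × [0.0019195 + 0.02379] = 0.0323 m

S_c ≈ 32.3 mm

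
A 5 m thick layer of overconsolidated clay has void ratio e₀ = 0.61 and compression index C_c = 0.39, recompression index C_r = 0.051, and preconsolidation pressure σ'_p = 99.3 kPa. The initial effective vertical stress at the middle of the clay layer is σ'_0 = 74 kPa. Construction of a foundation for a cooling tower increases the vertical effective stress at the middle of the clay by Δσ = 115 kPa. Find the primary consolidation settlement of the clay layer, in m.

S_c ≈ 0.359 m

Final effective stress: σ'_f = 74 + 115 = 189 kPa.
σ'_f = 189 > σ'_p = 99.3 kPa, so the stress path crosses the preconsolidation pressure — recompression up to σ'_p, then virgin compression beyond:
S_c = H/(1+e₀)·[C_r·log₁₀(σ'_p/σ'_0) + C_c·log₁₀(σ'_f/σ'_p)]
    = 5/1.61 × [0.051×log₁₀(99.3/74) + 0.39×log₁₀(189/99.3)]
    = 3.1056 × [0.0065136 + 0.10901] = 0.3588 m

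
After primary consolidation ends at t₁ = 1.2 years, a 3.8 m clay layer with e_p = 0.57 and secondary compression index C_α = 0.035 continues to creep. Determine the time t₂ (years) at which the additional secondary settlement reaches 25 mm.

t₂ ≈ 2.37 years

S_s = C_α·H/(1+e_p)·log₁₀(t₂/t₁) ⇒ log₁₀(t₂/t₁) = S_s·(1+e_p)/(C_α·H).
log₁₀(t₂/t₁) = 0.025 × (1+0.57) / (0.035×3.8) = 0.2951
t₂ = t₁ × 10^0.2951 = 1.2 × 1.973 = 2.368 years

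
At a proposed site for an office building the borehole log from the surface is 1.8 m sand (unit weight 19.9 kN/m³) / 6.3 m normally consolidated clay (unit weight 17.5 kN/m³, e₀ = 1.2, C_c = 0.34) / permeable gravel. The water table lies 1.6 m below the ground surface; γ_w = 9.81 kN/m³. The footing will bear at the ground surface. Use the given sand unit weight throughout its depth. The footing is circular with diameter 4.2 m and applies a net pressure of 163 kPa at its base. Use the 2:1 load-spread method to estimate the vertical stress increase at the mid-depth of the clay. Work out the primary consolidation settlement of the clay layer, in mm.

S_c ≈ 196 mm

Mid-depth of clay below the ground surface: z = 1.8 + 6.3/2 = 4.95 m.
Total vertical stress at mid-clay: σ_v = 19.9×1.8 + 17.5×3.15 = 90.945 kPa.
Pore pressure: u = 9.81×(4.95 − 1.6) = 32.864 kPa.
Initial effective stress: σ'_0 = σ_v − u = 90.945 − 32.864 = 58.081 kPa.
Stress increase at mid-clay by the 2:1 spreading method:
Δσ ≈ qD²/(D+z)² = 163×4.2²/(4.2+4.95)² = 34.343 kPa
Final effective stress: σ'_f = σ'_0 + Δσ = 58.081 + 34.343 = 92.424 kPa.
Normally consolidated clay, so the full stress increment lies on the virgin compression line:
S_c = C_c·H/(1+e₀)·log₁₀(σ'_f/σ'_0) = 0.34×6.3/(1+1.2)×log₁₀(92.424/58.081)
    = 0.97364 × 0.20175 = 0.1964 m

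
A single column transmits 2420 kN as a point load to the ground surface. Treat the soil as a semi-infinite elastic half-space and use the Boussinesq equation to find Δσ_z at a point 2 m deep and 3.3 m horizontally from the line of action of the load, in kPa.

Δσ_z ≈ 10.8 kPa

Boussinesq vertical stress below a point load on an elastic half-space:
Δσ_z = 3P/(2πz²) · [1 + (r/z)²]^(−5/2)
r/z = 3.3/2 = 1.65; [1+(r/z)²]^(−5/2) = 0.037404.
Δσ_z = 3×2420/(2π×2²) × 0.037404 = 288.87 × 0.037404 = 10.8 kPa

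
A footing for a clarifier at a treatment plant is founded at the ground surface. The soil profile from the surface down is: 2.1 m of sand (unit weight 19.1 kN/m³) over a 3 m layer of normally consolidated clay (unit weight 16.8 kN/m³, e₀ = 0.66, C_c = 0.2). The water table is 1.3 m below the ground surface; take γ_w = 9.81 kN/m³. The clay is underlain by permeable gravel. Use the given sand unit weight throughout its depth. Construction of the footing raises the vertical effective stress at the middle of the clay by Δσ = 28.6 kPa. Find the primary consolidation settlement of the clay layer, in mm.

S_c ≈ 80.4 mm

Mid-depth of clay below the ground surface: z = 2.1 + 3/2 = 3.6 m.
Total vertical stress at mid-clay: σ_v = 19.1×2.1 + 16.8×1.5 = 65.31 kPa.
Pore pressure: u = 9.81×(3.6 − 1.3) = 22.563 kPa.
Initial effective stress: σ'_0 = σ_v − u = 65.31 − 22.563 = 42.747 kPa.
Final effective stress: σ'_f = σ'_0 + Δσ = 42.747 + 28.6 = 71.347 kPa.
Normally consolidated clay, so the full stress increment lies on the virgin compression line:
S_c = C_c·H/(1+e₀)·log₁₀(σ'_f/σ'_0) = 0.2×3/(1+0.66)×log₁₀(71.347/42.747)
    = 0.36145 × 0.22247 = 0.08041 m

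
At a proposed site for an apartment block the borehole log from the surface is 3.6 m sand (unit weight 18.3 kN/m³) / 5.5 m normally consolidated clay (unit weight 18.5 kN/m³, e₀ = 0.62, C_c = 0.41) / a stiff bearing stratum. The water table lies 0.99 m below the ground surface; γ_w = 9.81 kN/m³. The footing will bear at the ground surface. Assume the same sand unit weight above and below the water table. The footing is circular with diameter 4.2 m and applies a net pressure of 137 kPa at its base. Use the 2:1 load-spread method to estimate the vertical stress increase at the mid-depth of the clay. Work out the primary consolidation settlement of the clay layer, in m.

S_c ≈ 0.176 m

Mid-depth of clay below the ground surface: z = 3.6 + 5.5/2 = 6.35 m.
Total vertical stress at mid-clay: σ_v = 18.3×3.6 + 18.5×2.75 = 116.76 kPa.
Pore pressure: u = 9.81×(6.35 − 0.99) = 52.582 kPa.
Initial effective stress: σ'_0 = σ_v − u = 116.76 − 52.582 = 64.178 kPa.
Stress increase at mid-clay by the 2:1 spreading method:
Δσ ≈ qD²/(D+z)² = 137×4.2²/(4.2+6.35)² = 21.713 kPa
Final effective stress: σ'_f = σ'_0 + Δσ = 64.178 + 21.713 = 85.891 kPa.
Normally consolidated clay, so the full stress increment lies on the virgin compression line:
S_c = C_c·H/(1+e₀)·log₁₀(σ'_f/σ'_0) = 0.41×5.5/(1+0.62)×log₁₀(85.891/64.178)
    = 1.392 × 0.12656 = 0.1762 m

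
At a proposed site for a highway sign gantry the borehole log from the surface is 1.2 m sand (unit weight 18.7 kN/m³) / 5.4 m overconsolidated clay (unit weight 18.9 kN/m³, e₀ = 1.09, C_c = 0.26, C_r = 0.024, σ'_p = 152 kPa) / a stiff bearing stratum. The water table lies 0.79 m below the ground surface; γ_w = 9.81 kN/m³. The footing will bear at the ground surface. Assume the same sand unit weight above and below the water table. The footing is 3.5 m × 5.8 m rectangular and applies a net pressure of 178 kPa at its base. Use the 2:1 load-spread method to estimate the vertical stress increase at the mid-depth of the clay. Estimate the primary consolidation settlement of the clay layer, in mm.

S_c ≈ 20.9 mm

Mid-depth of clay below the ground surface: z = 1.2 + 5.4/2 = 3.9 m.
Total vertical stress at mid-clay: σ_v = 18.7×1.2 + 18.9×2.7 = 73.47 kPa.
Pore pressure: u = 9.81×(3.9 − 0.79) = 30.509 kPa.
Initial effective stress: σ'_0 = σ_v − u = 73.47 − 30.509 = 42.961 kPa.
Stress increase at mid-clay by the 2:1 spreading method:
Δσ = qBL/((B+z)(L+z)) = 178×3.5×5.8/((3.5+3.9)(5.8+3.9)) = 50.34 kPa
Final effective stress: σ'_f = 42.961 + 50.34 = 93.301 kPa.
σ'_f = 93.301 ≤ σ'_p = 152 kPa, so the clay remains overconsolidated and only the recompression index applies:
S_c = C_r·H/(1+e₀)·log₁₀(σ'_f/σ'_0) = 0.024×5.4/2.09×log₁₀(93.301/42.961)
    = 0.062009 × 0.33681 = 0.02089 m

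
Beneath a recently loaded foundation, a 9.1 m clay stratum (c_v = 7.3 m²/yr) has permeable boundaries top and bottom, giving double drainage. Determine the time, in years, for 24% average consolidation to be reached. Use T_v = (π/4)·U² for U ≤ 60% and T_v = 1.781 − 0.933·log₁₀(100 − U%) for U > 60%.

Drainage path length: H_d = H/2 = 4.55 m (double drainage).
U ≤ 60%: T_v = (π/4)·U² = (π/4)×0.24² = 0.045239.
t = T_v·H_d²/c_v = 0.045239×4.55²/7.3 = 0.1283 years.

t ≈ 0.128 years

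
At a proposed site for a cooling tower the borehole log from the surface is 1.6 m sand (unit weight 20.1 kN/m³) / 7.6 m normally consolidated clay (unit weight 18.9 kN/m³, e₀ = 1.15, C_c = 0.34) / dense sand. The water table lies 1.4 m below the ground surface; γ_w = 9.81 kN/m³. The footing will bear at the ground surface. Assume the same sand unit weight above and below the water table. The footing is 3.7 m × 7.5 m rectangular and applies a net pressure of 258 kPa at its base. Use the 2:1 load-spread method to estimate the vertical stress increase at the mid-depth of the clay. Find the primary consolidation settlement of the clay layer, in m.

S_c ≈ 0.346 m

Mid-depth of clay below the ground surface: z = 1.6 + 7.6/2 = 5.4 m.
Total vertical stress at mid-clay: σ_v = 20.1×1.6 + 18.9×3.8 = 103.98 kPa.
Pore pressure: u = 9.81×(5.4 − 1.4) = 39.24 kPa.
Initial effective stress: σ'_0 = σ_v − u = 103.98 − 39.24 = 64.74 kPa.
Stress increase at mid-clay by the 2:1 spreading method:
Δσ = qBL/((B+z)(L+z)) = 258×3.7×7.5/((3.7+5.4)(7.5+5.4)) = 60.989 kPa
Final effective stress: σ'_f = σ'_0 + Δσ = 64.74 + 60.989 = 125.73 kPa.
Normally consolidated clay, so the full stress increment lies on the virgin compression line:
S_c = C_c·H/(1+e₀)·log₁₀(σ'_f/σ'_0) = 0.34×7.6/(1+1.15)×log₁₀(125.73/64.74)
    = 1.2019 × 0.28827 = 0.3465 m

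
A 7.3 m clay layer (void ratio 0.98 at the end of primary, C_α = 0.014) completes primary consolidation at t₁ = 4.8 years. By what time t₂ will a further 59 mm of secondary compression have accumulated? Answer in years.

S_s = C_α·H/(1+e_p)·log₁₀(t₂/t₁) ⇒ log₁₀(t₂/t₁) = S_s·(1+e_p)/(C_α·H).
log₁₀(t₂/t₁) = 0.059 × (1+0.98) / (0.014×7.3) = 1.143
t₂ = t₁ × 10^1.143 = 4.8 × 13.9 = 66.73 years

t₂ ≈ 66.7 years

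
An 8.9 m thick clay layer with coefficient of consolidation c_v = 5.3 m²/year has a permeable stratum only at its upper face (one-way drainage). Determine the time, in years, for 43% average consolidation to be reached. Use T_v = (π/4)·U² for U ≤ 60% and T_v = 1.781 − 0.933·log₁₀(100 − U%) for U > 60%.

Drainage path length: H_d = H = 8.9 m (single drainage).
U ≤ 60%: T_v = (π/4)·U² = (π/4)×0.43² = 0.14522.
t = T_v·H_d²/c_v = 0.14522×8.9²/5.3 = 2.17 years.

t ≈ 2.17 years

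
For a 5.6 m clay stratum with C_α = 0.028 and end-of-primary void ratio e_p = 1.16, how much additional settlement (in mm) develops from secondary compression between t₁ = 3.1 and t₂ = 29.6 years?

Secondary compression: S_s = C_α·H/(1+e_p)·log₁₀(t₂/t₁)
S_s = 0.028×5.6/(1+1.16)×log₁₀(29.6/3.1)
    = 0.07259 × 0.9799 = 0.07114 m

S_s ≈ 71.1 mm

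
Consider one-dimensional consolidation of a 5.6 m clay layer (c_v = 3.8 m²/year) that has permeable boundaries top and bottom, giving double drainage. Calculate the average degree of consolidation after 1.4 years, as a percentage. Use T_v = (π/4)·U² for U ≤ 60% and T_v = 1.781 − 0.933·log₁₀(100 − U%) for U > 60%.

Drainage path length: H_d = H/2 = 2.8 m (double drainage).
T_v = c_v·t/H_d² = 3.8×1.4/2.8² = 0.67857.
T_v = 0.67857 corresponds to the U > 60% branch:
U = 1 − 10^((1.781 − T_v)/0.933)/100 = 0.8481

U ≈ 84.8 %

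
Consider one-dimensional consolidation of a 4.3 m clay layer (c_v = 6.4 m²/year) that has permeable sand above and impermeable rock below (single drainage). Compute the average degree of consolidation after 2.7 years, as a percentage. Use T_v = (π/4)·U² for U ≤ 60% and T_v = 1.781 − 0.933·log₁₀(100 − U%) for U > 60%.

Drainage path length: H_d = H = 4.3 m (single drainage).
T_v = c_v·t/H_d² = 6.4×2.7/4.3² = 0.93456.
T_v = 0.93456 corresponds to the U > 60% branch:
U = 1 − 10^((1.781 − T_v)/0.933)/100 = 0.9192

U ≈ 91.9 %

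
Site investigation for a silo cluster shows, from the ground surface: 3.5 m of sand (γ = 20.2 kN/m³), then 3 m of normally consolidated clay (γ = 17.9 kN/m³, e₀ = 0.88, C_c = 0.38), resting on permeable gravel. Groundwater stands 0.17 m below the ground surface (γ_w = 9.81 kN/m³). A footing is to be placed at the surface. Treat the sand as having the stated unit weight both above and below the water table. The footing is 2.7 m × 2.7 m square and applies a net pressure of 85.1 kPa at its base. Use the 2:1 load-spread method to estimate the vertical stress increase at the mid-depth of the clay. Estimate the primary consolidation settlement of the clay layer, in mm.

Mid-depth of clay below the ground surface: z = 3.5 + 3/2 = 5 m.
Total vertical stress at mid-clay: σ_v = 20.2×3.5 + 17.9×1.5 = 97.55 kPa.
Pore pressure: u = 9.81×(5 − 0.17) = 47.382 kPa.
Initial effective stress: σ'_0 = σ_v − u = 97.55 − 47.382 = 50.168 kPa.
Stress increase at mid-clay by the 2:1 spreading method:
Δσ = qBL/((B+z)(L+z)) = 85.1×2.7×2.7/((2.7+5)(2.7+5)) = 10.463 kPa
Final effective stress: σ'_f = σ'_0 + Δσ = 50.168 + 10.463 = 60.631 kPa.
Normally consolidated clay, so the full stress increment lies on the virgin compression line:
S_c = C_c·H/(1+e₀)·log₁₀(σ'_f/σ'_0) = 0.38×3/(1+0.88)×log₁₀(60.631/50.168)
    = 0.60638 × 0.082268 = 0.04989 m

S_c ≈ 49.9 mm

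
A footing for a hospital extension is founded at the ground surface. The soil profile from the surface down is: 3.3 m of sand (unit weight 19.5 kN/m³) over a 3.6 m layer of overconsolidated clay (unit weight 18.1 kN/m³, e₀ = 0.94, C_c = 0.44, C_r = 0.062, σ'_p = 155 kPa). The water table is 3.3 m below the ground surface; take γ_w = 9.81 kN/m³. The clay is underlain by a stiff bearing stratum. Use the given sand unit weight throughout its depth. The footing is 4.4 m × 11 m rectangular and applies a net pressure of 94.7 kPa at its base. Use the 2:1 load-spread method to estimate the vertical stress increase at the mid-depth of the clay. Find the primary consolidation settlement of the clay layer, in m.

S_c ≈ 0.016 m

Mid-depth of clay below the ground surface: z = 3.3 + 3.6/2 = 5.1 m.
Total vertical stress at mid-clay: σ_v = 19.5×3.3 + 18.1×1.8 = 96.93 kPa.
Pore pressure: u = 9.81×(5.1 − 3.3) = 17.658 kPa.
Initial effective stress: σ'_0 = σ_v − u = 96.93 − 17.658 = 79.272 kPa.
Stress increase at mid-clay by the 2:1 spreading method:
Δσ = qBL/((B+z)(L+z)) = 94.7×4.4×11/((4.4+5.1)(11+5.1)) = 29.967 kPa
Final effective stress: σ'_f = 79.272 + 29.967 = 109.24 kPa.
σ'_f = 109.24 ≤ σ'_p = 155 kPa, so the clay remains overconsolidated and only the recompression index applies:
S_c = C_r·H/(1+e₀)·log₁₀(σ'_f/σ'_0) = 0.062×3.6/1.94×log₁₀(109.24/79.272)
    = 0.11505 × 0.13926 = 0.01602 m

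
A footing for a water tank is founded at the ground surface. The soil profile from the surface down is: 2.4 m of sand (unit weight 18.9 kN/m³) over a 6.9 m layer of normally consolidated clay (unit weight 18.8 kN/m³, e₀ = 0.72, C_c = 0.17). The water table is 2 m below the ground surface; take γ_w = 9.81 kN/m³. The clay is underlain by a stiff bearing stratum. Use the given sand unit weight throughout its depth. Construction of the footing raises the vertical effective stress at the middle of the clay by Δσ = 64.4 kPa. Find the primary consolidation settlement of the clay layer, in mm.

Mid-depth of clay below the ground surface: z = 2.4 + 6.9/2 = 5.85 m.
Total vertical stress at mid-clay: σ_v = 18.9×2.4 + 18.8×3.45 = 110.22 kPa.
Pore pressure: u = 9.81×(5.85 − 2) = 37.769 kPa.
Initial effective stress: σ'_0 = σ_v − u = 110.22 − 37.769 = 72.451 kPa.
Final effective stress: σ'_f = σ'_0 + Δσ = 72.451 + 64.4 = 136.85 kPa.
Normally consolidated clay, so the full stress increment lies on the virgin compression line:
S_c = C_c·H/(1+e₀)·log₁₀(σ'_f/σ'_0) = 0.17×6.9/(1+0.72)×log₁₀(136.85/72.451)
    = 0.68198 × 0.2762 = 0.1884 m

S_c ≈ 188 mm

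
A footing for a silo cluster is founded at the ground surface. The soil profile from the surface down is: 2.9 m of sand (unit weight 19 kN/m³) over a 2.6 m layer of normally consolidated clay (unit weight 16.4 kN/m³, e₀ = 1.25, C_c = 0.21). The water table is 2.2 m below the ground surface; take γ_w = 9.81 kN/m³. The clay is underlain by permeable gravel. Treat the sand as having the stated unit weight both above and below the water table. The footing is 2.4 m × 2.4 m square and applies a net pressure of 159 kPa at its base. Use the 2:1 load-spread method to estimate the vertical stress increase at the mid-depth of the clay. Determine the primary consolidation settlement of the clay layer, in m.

Mid-depth of clay below the ground surface: z = 2.9 + 2.6/2 = 4.2 m.
Total vertical stress at mid-clay: σ_v = 19×2.9 + 16.4×1.3 = 76.42 kPa.
Pore pressure: u = 9.81×(4.2 − 2.2) = 19.62 kPa.
Initial effective stress: σ'_0 = σ_v − u = 76.42 − 19.62 = 56.8 kPa.
Stress increase at mid-clay by the 2:1 spreading method:
Δσ = qBL/((B+z)(L+z)) = 159×2.4×2.4/((2.4+4.2)(2.4+4.2)) = 21.025 kPa
Final effective stress: σ'_f = σ'_0 + Δσ = 56.8 + 21.025 = 77.825 kPa.
Normally consolidated clay, so the full stress increment lies on the virgin compression line:
S_c = C_c·H/(1+e₀)·log₁₀(σ'_f/σ'_0) = 0.21×2.6/(1+1.25)×log₁₀(77.825/56.8)
    = 0.24267 × 0.13677 = 0.03319 m

S_c ≈ 0.0332 m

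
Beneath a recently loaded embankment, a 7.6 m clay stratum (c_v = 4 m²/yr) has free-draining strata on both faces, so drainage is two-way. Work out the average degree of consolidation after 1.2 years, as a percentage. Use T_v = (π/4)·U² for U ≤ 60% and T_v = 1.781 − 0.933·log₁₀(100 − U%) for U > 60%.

Drainage path length: H_d = H/2 = 3.8 m (double drainage).
T_v = c_v·t/H_d² = 4×1.2/3.8² = 0.33241.
T_v = 0.33241 corresponds to the U > 60% branch:
U = 1 − 10^((1.781 − T_v)/0.933)/100 = 0.643

U ≈ 64.3 %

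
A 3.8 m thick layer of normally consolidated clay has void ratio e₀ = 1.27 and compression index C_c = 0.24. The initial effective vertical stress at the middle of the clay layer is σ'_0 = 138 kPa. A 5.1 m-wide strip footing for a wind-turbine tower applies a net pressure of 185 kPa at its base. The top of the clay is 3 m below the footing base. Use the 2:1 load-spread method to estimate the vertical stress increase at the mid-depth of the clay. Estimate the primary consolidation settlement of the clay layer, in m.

S_c ≈ 0.0909 m

Mid-depth of clay below the footing base: z = 3 + 3.8/2 = 4.9 m.
Stress increase at mid-clay by the 2:1 spreading method:
Δσ = qB/(B+z) = 185×5.1/(5.1+4.9) = 94.35 kPa
Final effective stress: σ'_f = σ'_0 + Δσ = 138 + 94.35 = 232.35 kPa.
Normally consolidated clay, so the full stress increment lies on the virgin compression line:
S_c = C_c·H/(1+e₀)·log₁₀(σ'_f/σ'_0) = 0.24×3.8/(1+1.27)×log₁₀(232.35/138)
    = 0.40176 × 0.22626 = 0.0909 m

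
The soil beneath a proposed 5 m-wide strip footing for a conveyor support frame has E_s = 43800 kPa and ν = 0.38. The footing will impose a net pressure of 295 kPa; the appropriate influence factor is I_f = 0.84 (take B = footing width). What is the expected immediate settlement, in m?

Immediate (elastic) settlement: S_e = q·B·(1−ν²)/E_s · I_f.
S_e = 295 × 5 × (1 − 0.38²) / 43800 × 0.84
    = 295 × 5 × 0.8556 / 43800 × 0.84
    = 0.0242 m

S_e ≈ 0.0242 m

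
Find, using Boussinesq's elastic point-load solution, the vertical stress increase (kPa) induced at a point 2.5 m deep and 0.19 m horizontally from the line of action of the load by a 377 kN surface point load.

Δσ_z ≈ 28.4 kPa

Boussinesq vertical stress below a point load on an elastic half-space:
Δσ_z = 3P/(2πz²) · [1 + (r/z)²]^(−5/2)
r/z = 0.19/2.5 = 0.076; [1+(r/z)²]^(−5/2) = 0.9857.
Δσ_z = 3×377/(2π×2.5²) × 0.9857 = 28.801 × 0.9857 = 28.39 kPa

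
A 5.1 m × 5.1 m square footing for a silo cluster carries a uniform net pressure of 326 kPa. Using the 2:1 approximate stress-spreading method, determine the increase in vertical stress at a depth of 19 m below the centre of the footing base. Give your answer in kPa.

By the 2:1 method the load spreads at 1 horizontal : 2 vertical, so at depth z the loaded area has grown by z in each plan dimension:
Δσ = qBL/((B+z)(L+z)) = 326×5.1×5.1/((5.1+19)(5.1+19)) = 14.599 kPa

Δσ_z ≈ 14.6 kPa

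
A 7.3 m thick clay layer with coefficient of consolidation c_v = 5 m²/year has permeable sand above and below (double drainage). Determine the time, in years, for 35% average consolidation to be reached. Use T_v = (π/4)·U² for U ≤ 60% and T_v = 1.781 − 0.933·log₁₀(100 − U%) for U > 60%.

t ≈ 0.256 years

Drainage path length: H_d = H/2 = 3.65 m (double drainage).
U ≤ 60%: T_v = (π/4)·U² = (π/4)×0.35² = 0.096211.
t = T_v·H_d²/c_v = 0.096211×3.65²/5 = 0.2564 years.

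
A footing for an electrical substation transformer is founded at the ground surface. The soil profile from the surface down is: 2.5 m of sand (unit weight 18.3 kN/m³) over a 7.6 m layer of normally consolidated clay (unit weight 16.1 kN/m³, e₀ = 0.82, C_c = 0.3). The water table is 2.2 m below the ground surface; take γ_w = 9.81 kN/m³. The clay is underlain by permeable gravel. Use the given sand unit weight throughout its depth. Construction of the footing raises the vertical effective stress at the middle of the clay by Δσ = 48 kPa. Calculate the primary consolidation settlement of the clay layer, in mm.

Mid-depth of clay below the ground surface: z = 2.5 + 7.6/2 = 6.3 m.
Total vertical stress at mid-clay: σ_v = 18.3×2.5 + 16.1×3.8 = 106.93 kPa.
Pore pressure: u = 9.81×(6.3 − 2.2) = 40.221 kPa.
Initial effective stress: σ'_0 = σ_v − u = 106.93 − 40.221 = 66.709 kPa.
Final effective stress: σ'_f = σ'_0 + Δσ = 66.709 + 48 = 114.71 kPa.
Normally consolidated clay, so the full stress increment lies on the virgin compression line:
S_c = C_c·H/(1+e₀)·log₁₀(σ'_f/σ'_0) = 0.3×7.6/(1+0.82)×log₁₀(114.71/66.709)
    = 1.2527 × 0.23542 = 0.2949 m

S_c ≈ 295 mm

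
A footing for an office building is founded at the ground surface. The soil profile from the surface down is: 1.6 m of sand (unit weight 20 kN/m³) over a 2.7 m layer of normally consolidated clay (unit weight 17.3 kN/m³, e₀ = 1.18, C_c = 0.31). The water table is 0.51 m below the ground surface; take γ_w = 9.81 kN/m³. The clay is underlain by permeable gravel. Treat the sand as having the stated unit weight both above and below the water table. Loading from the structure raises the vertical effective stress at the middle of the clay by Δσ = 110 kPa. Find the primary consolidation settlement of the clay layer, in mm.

Mid-depth of clay below the ground surface: z = 1.6 + 2.7/2 = 2.95 m.
Total vertical stress at mid-clay: σ_v = 20×1.6 + 17.3×1.35 = 55.355 kPa.
Pore pressure: u = 9.81×(2.95 − 0.51) = 23.936 kPa.
Initial effective stress: σ'_0 = σ_v − u = 55.355 − 23.936 = 31.419 kPa.
Final effective stress: σ'_f = σ'_0 + Δσ = 31.419 + 110 = 141.42 kPa.
Normally consolidated clay, so the full stress increment lies on the virgin compression line:
S_c = C_c·H/(1+e₀)·log₁₀(σ'_f/σ'_0) = 0.31×2.7/(1+1.18)×log₁₀(141.42/31.419)
    = 0.38394 × 0.65332 = 0.2508 m

S_c ≈ 251 mm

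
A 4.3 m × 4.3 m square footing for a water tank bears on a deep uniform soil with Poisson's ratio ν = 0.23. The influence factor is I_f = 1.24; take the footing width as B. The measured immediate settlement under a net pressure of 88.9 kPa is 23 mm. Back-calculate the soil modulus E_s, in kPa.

S_e = q·B·(1−ν²)/E_s · I_f  ⇒  E_s = q·B·(1−ν²)·I_f / S_e.
E_s = 88.9 × 4.3 × 0.9471 × 1.24 / 0.023 = 19520 kPa

E_s ≈ 19500 kPa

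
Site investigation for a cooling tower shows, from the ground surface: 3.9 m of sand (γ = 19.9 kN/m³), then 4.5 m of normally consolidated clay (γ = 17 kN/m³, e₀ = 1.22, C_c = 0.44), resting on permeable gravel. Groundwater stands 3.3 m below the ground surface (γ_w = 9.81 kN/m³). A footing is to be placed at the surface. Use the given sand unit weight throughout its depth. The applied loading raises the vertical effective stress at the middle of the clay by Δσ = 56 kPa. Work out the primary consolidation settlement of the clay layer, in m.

S_c ≈ 0.191 m

Mid-depth of clay below the ground surface: z = 3.9 + 4.5/2 = 6.15 m.
Total vertical stress at mid-clay: σ_v = 19.9×3.9 + 17×2.25 = 115.86 kPa.
Pore pressure: u = 9.81×(6.15 − 3.3) = 27.959 kPa.
Initial effective stress: σ'_0 = σ_v − u = 115.86 − 27.959 = 87.901 kPa.
Final effective stress: σ'_f = σ'_0 + Δσ = 87.901 + 56 = 143.9 kPa.
Normally consolidated clay, so the full stress increment lies on the virgin compression line:
S_c = C_c·H/(1+e₀)·log₁₀(σ'_f/σ'_0) = 0.44×4.5/(1+1.22)×log₁₀(143.9/87.901)
    = 0.89189 × 0.21407 = 0.1909 m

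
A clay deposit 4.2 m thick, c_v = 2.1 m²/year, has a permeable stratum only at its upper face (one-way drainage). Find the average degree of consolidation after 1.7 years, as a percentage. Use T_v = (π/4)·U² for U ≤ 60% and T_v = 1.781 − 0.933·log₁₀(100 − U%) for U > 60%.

U ≈ 50.8 %

Drainage path length: H_d = H = 4.2 m (single drainage).
T_v = c_v·t/H_d² = 2.1×1.7/4.2² = 0.20238.
T_v = 0.20238 corresponds to the U ≤ 60% branch:
U = √(4T_v/π) = 0.5076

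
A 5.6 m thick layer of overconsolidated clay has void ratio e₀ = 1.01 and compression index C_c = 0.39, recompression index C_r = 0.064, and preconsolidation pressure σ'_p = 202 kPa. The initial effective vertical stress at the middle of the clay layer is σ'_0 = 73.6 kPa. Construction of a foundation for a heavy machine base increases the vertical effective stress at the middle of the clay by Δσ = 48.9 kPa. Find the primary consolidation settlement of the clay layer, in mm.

Final effective stress: σ'_f = 73.6 + 48.9 = 122.5 kPa.
σ'_f = 122.5 ≤ σ'_p = 202 kPa, so the clay remains overconsolidated and only the recompression index applies:
S_c = C_r·H/(1+e₀)·log₁₀(σ'_f/σ'_0) = 0.064×5.6/2.01×log₁₀(122.5/73.6)
    = 0.17831 × 0.22126 = 0.03945 m

S_c ≈ 39.5 mm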